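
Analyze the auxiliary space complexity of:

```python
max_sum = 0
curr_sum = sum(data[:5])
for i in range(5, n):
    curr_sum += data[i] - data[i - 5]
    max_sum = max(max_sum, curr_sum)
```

Space complexity: O(1).
Only a constant amount of auxiliary storage is used; nothing grows with n.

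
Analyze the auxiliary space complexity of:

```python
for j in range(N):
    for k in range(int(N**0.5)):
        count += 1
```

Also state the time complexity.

Space complexity: O(1).
Only a constant amount of auxiliary storage is used; nothing grows with n.
Time complexity: O(n * sqrt(n)).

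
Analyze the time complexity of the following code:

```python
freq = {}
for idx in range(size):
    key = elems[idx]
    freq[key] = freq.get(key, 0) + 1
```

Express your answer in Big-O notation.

Time complexity: O(n).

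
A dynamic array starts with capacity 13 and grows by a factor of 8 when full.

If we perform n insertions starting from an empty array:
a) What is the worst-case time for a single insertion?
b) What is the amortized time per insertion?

(a) Worst-case single insertion: O(n) -- when the array is full at capacity c, the resize copies all c elements, and c can be Theta(n).
(b) Resizes happen at sizes 13, 104, 832, ... Total copy cost for n insertions: 13 + 104 + ... = O(n) (geometric series with ratio 1/8). Amortized cost per insertion: O(n)/n = O(1).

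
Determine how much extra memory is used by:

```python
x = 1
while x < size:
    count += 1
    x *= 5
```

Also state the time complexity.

Space complexity: O(1).
Only a constant amount of auxiliary storage is used; nothing grows with n.
Time complexity: O(log n).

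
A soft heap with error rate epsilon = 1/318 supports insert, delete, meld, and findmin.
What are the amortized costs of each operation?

Soft heaps (Chazelle) allow up to an epsilon = 1/318 fraction of elements to have corrupted (raised) keys. Insert is O(log(1/epsilon)) = O(log 318) amortized -- the structure maintains heap-ordered binary trees of rank bounded by O(log(1/epsilon)). Meld concatenates root lists: O(1) amortized. Delete and findmin are O(1) amortized.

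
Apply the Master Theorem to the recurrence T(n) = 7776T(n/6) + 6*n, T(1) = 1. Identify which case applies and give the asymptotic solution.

a=7776, b=6, f(n)=6*n.
log_6(7776) = 5 > 1.
Since f(n) = O(n^1) is polynomially smaller than n^5, Case 1 applies.
T(n) = Theta(n^5).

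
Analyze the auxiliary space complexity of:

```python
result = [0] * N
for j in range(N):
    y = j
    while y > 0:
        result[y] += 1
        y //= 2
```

Space complexity: O(n).
Auxiliary storage grows linearly with the input size n in the worst case.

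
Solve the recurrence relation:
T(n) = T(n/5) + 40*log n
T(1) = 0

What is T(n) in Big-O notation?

Each of the log_5(n) levels adds O(log n). T(n) = O(log^2 n).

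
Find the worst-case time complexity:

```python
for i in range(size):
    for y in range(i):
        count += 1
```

Time complexity: O(n^2).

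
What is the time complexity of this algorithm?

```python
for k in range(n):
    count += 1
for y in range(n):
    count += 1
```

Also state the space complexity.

Time complexity: O(n).
Space complexity: O(1).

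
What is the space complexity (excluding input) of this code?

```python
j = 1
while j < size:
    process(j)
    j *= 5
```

Space complexity: O(1).
Only a constant amount of auxiliary storage is used; nothing grows with n.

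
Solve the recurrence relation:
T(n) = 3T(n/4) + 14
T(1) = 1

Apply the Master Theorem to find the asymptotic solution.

a=3, b=4, f(n)=14. log_4(3) = 0.7925. Case 1 of Master Theorem: T(n) = O(n^0.7925).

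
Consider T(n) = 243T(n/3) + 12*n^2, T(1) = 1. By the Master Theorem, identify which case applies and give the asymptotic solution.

a=243, b=3, f(n)=12*n^2.
log_3(243) = 5 > 2.
Since f(n) = O(n^2) is polynomially smaller than n^5, Case 1 applies.
T(n) = Theta(n^5).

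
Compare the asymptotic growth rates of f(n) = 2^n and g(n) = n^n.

g(n) = n^n grows faster: n^n / 2^n = (n/2)^n -> infinity once n > 2.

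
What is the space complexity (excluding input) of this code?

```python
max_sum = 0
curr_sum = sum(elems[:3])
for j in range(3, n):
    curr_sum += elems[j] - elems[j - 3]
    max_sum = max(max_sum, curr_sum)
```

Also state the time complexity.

Space complexity: O(1).
Only a constant amount of auxiliary storage is used; nothing grows with n.
Time complexity: O(n).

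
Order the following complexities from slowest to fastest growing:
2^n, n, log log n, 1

Ordered by growth rate: 1 < log log n < n < 2^n.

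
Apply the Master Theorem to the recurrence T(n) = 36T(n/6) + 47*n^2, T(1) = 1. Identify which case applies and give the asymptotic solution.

a=36, b=6, f(n)=47*n^2.
log_6(36) = 2, so n^(log_b(a)) = n^2.
f(n) = Theta(n^2), so Case 2 applies.
T(n) = Theta(n^2 log n).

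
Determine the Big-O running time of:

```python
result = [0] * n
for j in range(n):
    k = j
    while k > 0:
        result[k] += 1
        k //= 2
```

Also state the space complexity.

Time complexity: O(n log n).
Space complexity: O(n).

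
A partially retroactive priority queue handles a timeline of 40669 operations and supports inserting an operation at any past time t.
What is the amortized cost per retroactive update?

Partially retroactive priority queues (Demaine-Iacono-Langerman) allow updates at past times with queries only at the present. With a balanced BST over the m = 40669 timeline events tracking bridges, each retroactive insert or delete is O(log m) amortized.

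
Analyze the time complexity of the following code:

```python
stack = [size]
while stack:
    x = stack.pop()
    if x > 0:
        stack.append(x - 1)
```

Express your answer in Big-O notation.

Time complexity: O(n).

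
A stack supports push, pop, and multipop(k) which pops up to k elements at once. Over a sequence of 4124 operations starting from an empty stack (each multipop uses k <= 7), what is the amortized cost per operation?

Each element is pushed exactly once and popped at most once (whether by pop or as part of a multipop). So the total number of individual pops over the whole sequence is at most the number of pushes, which is at most 4124. Total work <= 2 * 4124, hence O(1) amortized per operation.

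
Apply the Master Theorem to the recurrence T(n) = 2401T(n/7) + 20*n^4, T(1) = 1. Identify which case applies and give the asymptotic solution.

a=2401, b=7, f(n)=20*n^4.
log_7(2401) = 4, so n^(log_b(a)) = n^4.
f(n) = Theta(n^4), so Case 2 applies.
T(n) = Theta(n^4 log n).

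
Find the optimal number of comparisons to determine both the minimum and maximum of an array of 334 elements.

Naive approach: 666 comparisons (333 for max + 333 for min).
Optimal: Compare elements in pairs first (floor(n/2) = 167 comparisons), then find max among winners and min among losers (166 comparisons each).
Total: ceil(3n/2) - 2 = 499 comparisons. An adversary argument shows this is also a lower bound.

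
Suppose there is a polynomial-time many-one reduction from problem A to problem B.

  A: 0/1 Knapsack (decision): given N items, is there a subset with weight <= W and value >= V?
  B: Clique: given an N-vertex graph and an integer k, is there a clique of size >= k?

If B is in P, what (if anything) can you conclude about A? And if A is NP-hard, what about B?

A poly-time reduction A <=_p B means any A-instance can be transformed to a B-instance in poly time.
If B is in P: compose the reduction with B's poly-time algorithm to solve A in poly time, so A is in P.
If A is NP-hard: every NP problem reduces to A, which reduces to B; composing reductions, every NP problem reduces to B, so B is NP-hard.
(Here in fact A is NP-complete and B is NP-complete.)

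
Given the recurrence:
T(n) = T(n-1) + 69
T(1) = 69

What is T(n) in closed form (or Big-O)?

Unrolling: T(n) = T(n-1) + 69 = T(n-2) + 2*69 = ... = T(1) + (n-1)*69 = 69 + (n-1)*69 = 69n.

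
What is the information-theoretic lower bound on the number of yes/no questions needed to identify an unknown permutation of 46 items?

There are 46! = 5502622159812088949850305428800254892961651752960000000000 permutations. Each yes/no question gives at most 1 bit, so at least ceil(log_2(5502622159812088949850305428800254892961651752960000000000)) = 192 questions are needed.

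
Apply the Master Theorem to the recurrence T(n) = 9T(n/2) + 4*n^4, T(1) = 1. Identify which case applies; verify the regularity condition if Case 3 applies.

a=9, b=2, f(n)=4*n^4.
log_2(9) = 3.17 < 4.
f(n) = Omega(n^(3.17+epsilon)) for some epsilon > 0, so Case 3 is the candidate.
Regularity: a*f(n/b) = 9*4*(n/2)^4 = (9/16)*4*n^4 <= c*f(n) with c = 9/16 < 1. Satisfied.
Case 3: T(n) = Theta(n^4).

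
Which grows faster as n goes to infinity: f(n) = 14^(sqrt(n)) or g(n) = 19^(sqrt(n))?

g(n) = 19^(sqrt(n)) grows faster: ratio is (19/14)^(sqrt(n)) -> infinity since 19/14 > 1.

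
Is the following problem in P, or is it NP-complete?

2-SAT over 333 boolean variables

This problem is in P: 2-SAT is solvable in linear time via implication-graph SCCs.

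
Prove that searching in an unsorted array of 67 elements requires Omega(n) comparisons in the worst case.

An adversary can always place the target in the last position checked. Until all 67 positions are examined, the target might be in any unchecked position. Therefore 67 comparisons are necessary.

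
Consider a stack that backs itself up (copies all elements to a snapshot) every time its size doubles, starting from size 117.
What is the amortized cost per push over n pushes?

Backups occur at sizes 117, 234, 468, ..., copying 117 + 234 + 468 + ... <= 2n elements total (geometric series). Spread over n pushes, the amortized backup cost is O(1) per push.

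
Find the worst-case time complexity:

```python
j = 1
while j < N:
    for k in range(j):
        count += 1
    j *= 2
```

Time complexity: O(n).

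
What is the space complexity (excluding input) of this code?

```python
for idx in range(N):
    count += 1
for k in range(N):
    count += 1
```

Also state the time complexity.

Space complexity: O(1).
Only a constant amount of auxiliary storage is used; nothing grows with n.
Time complexity: O(n).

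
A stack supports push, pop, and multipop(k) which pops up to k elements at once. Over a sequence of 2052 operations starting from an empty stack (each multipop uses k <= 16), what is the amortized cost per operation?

Each element is pushed exactly once and popped at most once (whether by pop or as part of a multipop). So the total number of individual pops over the whole sequence is at most the number of pushes, which is at most 2052. Total work <= 2 * 2052, hence O(1) amortized per operation.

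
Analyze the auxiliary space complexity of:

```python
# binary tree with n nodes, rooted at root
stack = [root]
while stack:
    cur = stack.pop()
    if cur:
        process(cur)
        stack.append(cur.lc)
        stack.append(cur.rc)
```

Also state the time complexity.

Space complexity: O(n).
Auxiliary storage grows linearly with the input size n in the worst case.
Time complexity: O(n).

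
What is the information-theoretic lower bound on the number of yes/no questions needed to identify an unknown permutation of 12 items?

There are 12! = 479001600 permutations. Each yes/no question gives at most 1 bit, so at least ceil(log_2(479001600)) = 29 questions are needed.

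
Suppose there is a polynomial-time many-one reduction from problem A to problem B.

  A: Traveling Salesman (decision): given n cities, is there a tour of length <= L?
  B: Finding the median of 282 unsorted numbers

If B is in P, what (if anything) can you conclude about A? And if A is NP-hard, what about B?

A poly-time reduction A <=_p B means any A-instance can be transformed to a B-instance in poly time.
If B is in P: compose the reduction with B's poly-time algorithm to solve A in poly time, so A is in P.
If A is NP-hard: every NP problem reduces to A, which reduces to B; composing reductions, every NP problem reduces to B, so B is NP-hard.
(Here in fact A is NP-complete and B is in P, so no such reduction is known -- its existence would imply P = NP; the analysis concerns only what the assumed reduction would or would not let you conclude.)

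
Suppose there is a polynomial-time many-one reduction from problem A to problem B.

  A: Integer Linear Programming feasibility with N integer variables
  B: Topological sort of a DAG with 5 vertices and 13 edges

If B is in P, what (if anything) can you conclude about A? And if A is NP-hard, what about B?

A poly-time reduction A <=_p B means any A-instance can be transformed to a B-instance in poly time.
If B is in P: compose the reduction with B's poly-time algorithm to solve A in poly time, so A is in P.
If A is NP-hard: every NP problem reduces to A, which reduces to B; composing reductions, every NP problem reduces to B, so B is NP-hard.
(Here in fact A is NP-complete and B is in P, so no such reduction is known -- its existence would imply P = NP; the analysis concerns only what the assumed reduction would or would not let you conclude.)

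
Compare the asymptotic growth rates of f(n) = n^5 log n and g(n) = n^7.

g(n) = n^7 grows faster: n^7 / (n^5 log n) = n^2/log n -> infinity.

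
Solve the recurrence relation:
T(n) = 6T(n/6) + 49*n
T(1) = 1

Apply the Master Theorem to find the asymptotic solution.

a=6, b=6, f(n)=49*n. log_6(6) = 1. Case 2: T(n) = O(n log n).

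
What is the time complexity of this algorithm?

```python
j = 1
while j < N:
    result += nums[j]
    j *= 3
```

Time complexity: O(log n).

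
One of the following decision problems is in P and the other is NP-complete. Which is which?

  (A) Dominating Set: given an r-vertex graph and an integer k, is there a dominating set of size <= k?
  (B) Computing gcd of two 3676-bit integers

(A) is NP-complete: reduces from Set Cover (with k part of the input).
(B) is P: the Euclidean algorithm runs in polynomial time in the bit-length.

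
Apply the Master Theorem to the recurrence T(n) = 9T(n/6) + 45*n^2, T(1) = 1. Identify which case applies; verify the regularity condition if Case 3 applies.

a=9, b=6, f(n)=45*n^2.
log_6(9) = 1.226 < 2.
f(n) = Omega(n^(1.226+epsilon)) for some epsilon > 0, so Case 3 is the candidate.
Regularity: a*f(n/b) = 9*45*(n/6)^2 = (9/36)*45*n^2 <= c*f(n) with c = 9/36 < 1. Satisfied.
Case 3: T(n) = Theta(n^2).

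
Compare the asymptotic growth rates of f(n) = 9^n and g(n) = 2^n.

f(n) = 9^n grows faster: (9/2)^n -> infinity since 9/2 > 1.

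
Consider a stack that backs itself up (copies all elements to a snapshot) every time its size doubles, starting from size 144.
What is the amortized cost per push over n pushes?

Backups occur at sizes 144, 288, 576, ..., copying 144 + 288 + 576 + ... <= 2n elements total (geometric series). Spread over n pushes, the amortized backup cost is O(1) per push.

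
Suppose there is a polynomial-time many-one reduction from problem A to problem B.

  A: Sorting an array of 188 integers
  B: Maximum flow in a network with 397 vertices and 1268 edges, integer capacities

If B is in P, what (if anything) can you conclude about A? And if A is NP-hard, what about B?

A poly-time reduction A <=_p B means any A-instance can be transformed to a B-instance in poly time.
If B is in P: compose the reduction with B's poly-time algorithm to solve A in poly time, so A is in P.
If A is NP-hard: every NP problem reduces to A, which reduces to B; composing reductions, every NP problem reduces to B, so B is NP-hard.
(Here in fact A is P and B is P.)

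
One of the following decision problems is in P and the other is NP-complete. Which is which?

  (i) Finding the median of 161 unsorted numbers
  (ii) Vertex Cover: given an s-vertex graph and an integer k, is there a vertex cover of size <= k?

(i) is P: linear-time selection (median-of-medians) runs in O(n).
(ii) is NP-complete: one of Karp's 21 NP-complete problems (with k part of the input; for any fixed constant k it is in P).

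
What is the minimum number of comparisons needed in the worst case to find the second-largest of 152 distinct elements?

Lower bound: finding the max needs 152-1 comparisons. By the adversary weight-doubling argument, the max must personally win >= ceil(log_2(152)) = 8 comparisons; the 2nd-largest is among those 8 losers, needing 8-1 more comparisons. Total >= 152-1 + 8-1 = 158. A balanced knockout tournament achieves this.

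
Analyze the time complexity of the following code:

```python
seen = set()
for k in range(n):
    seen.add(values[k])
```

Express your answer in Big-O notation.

Time complexity: O(n).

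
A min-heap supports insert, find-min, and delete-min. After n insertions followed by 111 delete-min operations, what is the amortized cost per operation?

Insert takes O(log n) worst case. Delete-min takes O(log n). Over a sequence of n inserts and 111 delete-mins, total cost is O((n + 111) log n). Amortized per operation: O(log n).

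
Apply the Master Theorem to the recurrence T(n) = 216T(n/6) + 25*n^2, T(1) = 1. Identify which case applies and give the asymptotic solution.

a=216, b=6, f(n)=25*n^2.
log_6(216) = 3 > 2.
Since f(n) = O(n^2) is polynomially smaller than n^3, Case 1 applies.
T(n) = Theta(n^3).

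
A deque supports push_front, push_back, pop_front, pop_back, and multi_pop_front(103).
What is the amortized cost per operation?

Assign 2 credits to each push operation. A pop uses 1 saved credit. multi_pop_front(103) uses up to 103 saved credits from previous pushes. Credits never go negative. Amortized cost is O(1).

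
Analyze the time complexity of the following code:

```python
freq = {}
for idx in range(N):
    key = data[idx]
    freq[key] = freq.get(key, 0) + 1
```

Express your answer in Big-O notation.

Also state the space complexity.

Time complexity: O(n).
Space complexity: O(n).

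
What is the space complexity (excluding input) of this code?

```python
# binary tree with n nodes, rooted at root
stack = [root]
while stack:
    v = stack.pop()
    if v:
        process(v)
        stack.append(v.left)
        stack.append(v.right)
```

Space complexity: O(n).
Auxiliary storage grows linearly with the input size n in the worst case.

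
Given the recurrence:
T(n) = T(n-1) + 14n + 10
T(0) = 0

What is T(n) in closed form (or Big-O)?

Dominant term in sum is 14*sum(i, i=1..n) = 14*n*(n+1)/2 = O(n^2).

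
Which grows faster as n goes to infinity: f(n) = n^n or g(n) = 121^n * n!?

g(n) = 121^n * n! grows faster: by Stirling n! ~ sqrt(2 pi n)(n/e)^n, so 121^n n! / n^n ~ (121/e)^n sqrt(2 pi n) -> infinity since 121/e > 1.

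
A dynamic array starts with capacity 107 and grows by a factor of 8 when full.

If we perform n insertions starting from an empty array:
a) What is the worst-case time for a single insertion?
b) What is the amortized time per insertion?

(a) Worst-case single insertion: O(n) -- when the array is full at capacity c, the resize copies all c elements, and c can be Theta(n).
(b) Resizes happen at sizes 107, 856, 6848, ... Total copy cost for n insertions: 107 + 856 + ... = O(n) (geometric series with ratio 1/8). Amortized cost per insertion: O(n)/n = O(1).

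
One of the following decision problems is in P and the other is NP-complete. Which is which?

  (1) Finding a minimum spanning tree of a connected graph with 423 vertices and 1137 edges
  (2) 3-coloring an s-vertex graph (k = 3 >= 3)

(1) is P: Kruskal's / Prim's algorithms run in polynomial time.
(2) is NP-complete: graph k-coloring for k>=3 is NP-complete by reduction from 3-SAT.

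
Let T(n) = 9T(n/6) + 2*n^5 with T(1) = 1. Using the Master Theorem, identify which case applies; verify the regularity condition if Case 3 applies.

a=9, b=6, f(n)=2*n^5.
log_6(9) = 1.226 < 5.
f(n) = Omega(n^(1.226+epsilon)) for some epsilon > 0, so Case 3 is the candidate.
Regularity: a*f(n/b) = 9*2*(n/6)^5 = (9/7776)*2*n^5 <= c*f(n) with c = 9/7776 < 1. Satisfied.
Case 3: T(n) = Theta(n^5).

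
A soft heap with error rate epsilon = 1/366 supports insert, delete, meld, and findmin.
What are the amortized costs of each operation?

Soft heaps (Chazelle) allow up to an epsilon = 1/366 fraction of elements to have corrupted (raised) keys. Insert is O(log(1/epsilon)) = O(log 366) amortized -- the structure maintains heap-ordered binary trees of rank bounded by O(log(1/epsilon)). Meld concatenates root lists: O(1) amortized. Delete and findmin are O(1) amortized.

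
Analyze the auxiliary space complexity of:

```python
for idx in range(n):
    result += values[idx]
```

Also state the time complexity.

Space complexity: O(1).
Only a constant amount of auxiliary storage is used; nothing grows with n.
Time complexity: O(n).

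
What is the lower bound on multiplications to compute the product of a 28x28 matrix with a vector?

A 28x28 matrix-vector product has 28 inner products of length 28. Output depends on all 28^2 = 784 matrix entries. At least 784 multiplications needed.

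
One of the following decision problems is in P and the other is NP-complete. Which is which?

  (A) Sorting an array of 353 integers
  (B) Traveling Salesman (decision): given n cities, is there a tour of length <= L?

(A) is P: merge sort runs in O(n log n).
(B) is NP-complete: reduces from Hamiltonian Cycle.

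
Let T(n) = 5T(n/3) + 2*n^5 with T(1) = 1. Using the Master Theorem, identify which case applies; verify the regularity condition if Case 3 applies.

a=5, b=3, f(n)=2*n^5.
log_3(5) = 1.465 < 5.
f(n) = Omega(n^(1.465+epsilon)) for some epsilon > 0, so Case 3 is the candidate.
Regularity: a*f(n/b) = 5*2*(n/3)^5 = (5/243)*2*n^5 <= c*f(n) with c = 5/243 < 1. Satisfied.
Case 3: T(n) = Theta(n^5).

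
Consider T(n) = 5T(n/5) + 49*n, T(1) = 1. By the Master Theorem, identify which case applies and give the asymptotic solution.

a=5, b=5, f(n)=49*n.
log_5(5) = 1, so n^(log_b(a)) = n.
f(n) = Theta(n), so Case 2 applies.
T(n) = Theta(n log n).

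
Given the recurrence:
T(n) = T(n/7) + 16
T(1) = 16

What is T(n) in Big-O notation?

Each step divides n by 7 and adds 16. After log_7(n) steps, T(n) = O(log n).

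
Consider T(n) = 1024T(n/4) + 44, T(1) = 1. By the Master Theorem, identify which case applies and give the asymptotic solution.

a=1024, b=4, f(n)=44.
log_4(1024) = 5 > 0.
Since f(n) = O(n^0) is polynomially smaller than n^5, Case 1 applies.
T(n) = Theta(n^5).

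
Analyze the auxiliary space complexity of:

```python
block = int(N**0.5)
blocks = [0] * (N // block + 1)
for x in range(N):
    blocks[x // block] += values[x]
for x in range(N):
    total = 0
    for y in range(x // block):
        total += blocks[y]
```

Space complexity: O(sqrt(n)).
Storage scales with sqrt(n).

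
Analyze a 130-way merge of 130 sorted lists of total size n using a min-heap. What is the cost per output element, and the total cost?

Maintain a min-heap of size 130 holding the current head of each list. Each output step does one extract-min (O(log 130)) and one insert of that list's next element (O(log 130)). Each of the n elements passes through the heap exactly once, so the total cost is O(n log 130), i.e. O(log 130) per output element.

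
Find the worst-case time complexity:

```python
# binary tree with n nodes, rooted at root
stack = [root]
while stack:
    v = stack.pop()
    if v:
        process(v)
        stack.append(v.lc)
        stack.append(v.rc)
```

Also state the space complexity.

Time complexity: O(n).
Space complexity: O(n).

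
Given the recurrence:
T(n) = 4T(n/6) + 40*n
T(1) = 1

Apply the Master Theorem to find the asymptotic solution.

a=4, b=6, f(n)=40*n. log_6(4) = 0.7737 < 1. Case 3: T(n) = O(n).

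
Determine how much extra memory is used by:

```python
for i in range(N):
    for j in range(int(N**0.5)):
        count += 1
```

Space complexity: O(1).
Only a constant amount of auxiliary storage is used; nothing grows with n.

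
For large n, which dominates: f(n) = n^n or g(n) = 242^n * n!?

g(n) = 242^n * n! grows faster: by Stirling n! ~ sqrt(2 pi n)(n/e)^n, so 242^n n! / n^n ~ (242/e)^n sqrt(2 pi n) -> infinity since 242/e > 1.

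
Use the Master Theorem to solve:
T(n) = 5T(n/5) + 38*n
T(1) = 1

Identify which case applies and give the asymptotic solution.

a=5, b=5, f(n)=38*n.
log_5(5) = 1, so n^(log_b(a)) = n.
f(n) = Theta(n), so Case 2 applies.
T(n) = Theta(n log n).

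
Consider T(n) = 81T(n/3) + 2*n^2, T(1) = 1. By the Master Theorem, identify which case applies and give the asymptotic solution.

a=81, b=3, f(n)=2*n^2.
log_3(81) = 4 > 2.
Since f(n) = O(n^2) is polynomially smaller than n^4, Case 1 applies.
T(n) = Theta(n^4).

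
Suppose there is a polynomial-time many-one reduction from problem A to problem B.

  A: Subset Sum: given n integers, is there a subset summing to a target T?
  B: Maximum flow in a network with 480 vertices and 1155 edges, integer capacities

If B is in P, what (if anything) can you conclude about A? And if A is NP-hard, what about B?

A poly-time reduction A <=_p B means any A-instance can be transformed to a B-instance in poly time.
If B is in P: compose the reduction with B's poly-time algorithm to solve A in poly time, so A is in P.
If A is NP-hard: every NP problem reduces to A, which reduces to B; composing reductions, every NP problem reduces to B, so B is NP-hard.
(Here in fact A is NP-complete and B is in P, so no such reduction is known -- its existence would imply P = NP; the analysis concerns only what the assumed reduction would or would not let you conclude.)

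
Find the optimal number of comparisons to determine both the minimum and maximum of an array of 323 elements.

Naive approach: 644 comparisons (322 for max + 322 for min).
Optimal: Compare elements in pairs first (floor(n/2) = 161 comparisons), then find max among winners and min among losers (161 comparisons each).
Total: ceil(3n/2) - 2 = 483 comparisons. An adversary argument shows this is also a lower bound.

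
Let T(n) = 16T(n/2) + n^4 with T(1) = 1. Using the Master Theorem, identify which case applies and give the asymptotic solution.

a=16, b=2, f(n)=n^4.
log_2(16) = 4, so n^(log_b(a)) = n^4.
f(n) = Theta(n^4), so Case 2 applies.
T(n) = Theta(n^4 log n).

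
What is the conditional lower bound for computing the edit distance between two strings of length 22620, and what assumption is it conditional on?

Under SETH (the Strong Exponential Time Hypothesis), edit distance on length-22620 strings cannot be computed in O(n^(2-epsilon)) time for any epsilon > 0 (Backurs-Indyk). The reduction is from CNF-SAT via the orthogonal vectors problem.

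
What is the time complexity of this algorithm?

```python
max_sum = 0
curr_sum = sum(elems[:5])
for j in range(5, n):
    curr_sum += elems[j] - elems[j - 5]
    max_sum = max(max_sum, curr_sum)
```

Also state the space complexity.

Time complexity: O(n).
Space complexity: O(1).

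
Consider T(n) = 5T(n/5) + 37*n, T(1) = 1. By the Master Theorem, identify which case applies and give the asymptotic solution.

a=5, b=5, f(n)=37*n.
log_5(5) = 1, so n^(log_b(a)) = n.
f(n) = Theta(n), so Case 2 applies.
T(n) = Theta(n log n).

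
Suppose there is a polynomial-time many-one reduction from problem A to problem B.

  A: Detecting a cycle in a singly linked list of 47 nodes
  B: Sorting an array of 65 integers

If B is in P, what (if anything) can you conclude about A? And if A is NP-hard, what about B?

A poly-time reduction A <=_p B means any A-instance can be transformed to a B-instance in poly time.
If B is in P: compose the reduction with B's poly-time algorithm to solve A in poly time, so A is in P.
If A is NP-hard: every NP problem reduces to A, which reduces to B; composing reductions, every NP problem reduces to B, so B is NP-hard.
(Here in fact A is P and B is P.)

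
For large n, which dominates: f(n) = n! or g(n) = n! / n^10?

f(n) = n! grows faster: the ratio n!/(n!/n^10) = n^10 -> infinity.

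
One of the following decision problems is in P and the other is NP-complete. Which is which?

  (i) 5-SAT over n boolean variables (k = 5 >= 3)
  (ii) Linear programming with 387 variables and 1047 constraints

(i) is NP-complete: 3-SAT is NP-complete (Cook-Levin); k-SAT for k>=3 reduces from 3-SAT.
(ii) is P: the ellipsoid and interior-point methods run in polynomial time.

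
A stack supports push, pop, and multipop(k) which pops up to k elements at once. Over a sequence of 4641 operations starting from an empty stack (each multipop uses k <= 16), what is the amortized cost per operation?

Each element is pushed exactly once and popped at most once (whether by pop or as part of a multipop). So the total number of individual pops over the whole sequence is at most the number of pushes, which is at most 4641. Total work <= 2 * 4641, hence O(1) amortized per operation.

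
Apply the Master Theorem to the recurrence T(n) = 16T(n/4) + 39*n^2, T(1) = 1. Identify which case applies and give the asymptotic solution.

a=16, b=4, f(n)=39*n^2.
log_4(16) = 2, so n^(log_b(a)) = n^2.
f(n) = Theta(n^2), so Case 2 applies.
T(n) = Theta(n^2 log n).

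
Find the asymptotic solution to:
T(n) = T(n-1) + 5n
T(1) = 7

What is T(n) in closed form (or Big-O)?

Unrolling: T(n) = 7 + 5*(2 + 3 + ... + n) = 7 + 5*(n(n+1)/2 - 1) = O(n^2).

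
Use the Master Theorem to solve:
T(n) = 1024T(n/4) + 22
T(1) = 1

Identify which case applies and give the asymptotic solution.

a=1024, b=4, f(n)=22.
log_4(1024) = 5 > 0.
Since f(n) = O(n^0) is polynomially smaller than n^5, Case 1 applies.
T(n) = Theta(n^5).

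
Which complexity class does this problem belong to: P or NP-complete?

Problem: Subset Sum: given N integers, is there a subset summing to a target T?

This problem is NP-complete: one of Karp's 21 NP-complete problems.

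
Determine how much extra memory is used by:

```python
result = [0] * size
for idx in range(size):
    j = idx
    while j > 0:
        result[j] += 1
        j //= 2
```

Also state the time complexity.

Space complexity: O(n).
Auxiliary storage grows linearly with the input size n in the worst case.
Time complexity: O(n log n).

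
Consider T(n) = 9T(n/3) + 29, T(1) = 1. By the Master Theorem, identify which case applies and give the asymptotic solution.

a=9, b=3, f(n)=29.
log_3(9) = 2 > 0.
Since f(n) = O(n^0) is polynomially smaller than n^2, Case 1 applies.
T(n) = Theta(n^2).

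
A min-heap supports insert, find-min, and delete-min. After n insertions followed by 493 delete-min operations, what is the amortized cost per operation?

Insert takes O(log n) worst case. Delete-min takes O(log n). Over a sequence of n inserts and 493 delete-mins, total cost is O((n + 493) log n). Amortized per operation: O(log n).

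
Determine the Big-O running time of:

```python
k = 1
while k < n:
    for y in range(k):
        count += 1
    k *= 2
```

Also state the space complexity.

Time complexity: O(n).
Space complexity: O(1).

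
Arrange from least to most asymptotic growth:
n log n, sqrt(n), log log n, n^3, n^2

Ordered by growth rate: log log n < sqrt(n) < n log n < n^2 < n^3.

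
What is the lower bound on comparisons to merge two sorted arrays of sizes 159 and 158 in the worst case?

Adversary: with |159 - 158| <= 1 the inputs can be fully interleaved so that every adjacent pair in the merged output comes from different arrays. Then each of the 316 adjacent pairs must be directly compared, or the algorithm cannot determine their relative order. Standard merge meets this bound.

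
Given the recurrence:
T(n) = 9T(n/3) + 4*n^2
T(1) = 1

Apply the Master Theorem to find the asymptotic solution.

a=9, b=3, f(n)=4*n^2. log_3(9) = 2. Case 2: T(n) = O(n^2 log n).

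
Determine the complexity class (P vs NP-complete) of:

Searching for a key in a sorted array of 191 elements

This problem is in P: binary search runs in O(log n).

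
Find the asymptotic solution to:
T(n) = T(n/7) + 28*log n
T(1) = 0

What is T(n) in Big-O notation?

Each of the log_7(n) levels adds O(log n). T(n) = O(log^2 n).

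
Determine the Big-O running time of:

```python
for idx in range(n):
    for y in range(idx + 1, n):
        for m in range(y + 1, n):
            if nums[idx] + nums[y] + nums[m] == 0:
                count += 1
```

Time complexity: O(n^3).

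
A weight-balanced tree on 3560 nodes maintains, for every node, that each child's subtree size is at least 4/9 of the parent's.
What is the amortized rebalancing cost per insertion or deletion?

With balance ratio 4/9, tree height is O(log_{9/4}(3560)) = O(log n). A rebalance at a node of size s costs O(s) but requires Omega(s) updates in that subtree to retrigger. Summed over the O(log n) ancestors of the touched leaf, amortized rebalancing is O(log n).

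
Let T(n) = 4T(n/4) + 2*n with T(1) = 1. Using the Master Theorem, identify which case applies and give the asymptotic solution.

a=4, b=4, f(n)=2*n.
log_4(4) = 1, so n^(log_b(a)) = n.
f(n) = Theta(n), so Case 2 applies.
T(n) = Theta(n log n).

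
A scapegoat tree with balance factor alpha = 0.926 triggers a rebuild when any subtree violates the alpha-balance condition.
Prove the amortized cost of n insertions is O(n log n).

Define potential Phi = c * sum of |size(left(v)) - size(right(v))| over all nodes. An insertion at depth d costs O(d) = O(log n) and increases Phi by O(log n). When a rebuild of subtree of size s occurs, it costs O(s) but reduces Phi by Omega(s). With alpha = 0.926, between rebuilds Omega(s) insertions must occur. Amortized cost per insertion: O(log n).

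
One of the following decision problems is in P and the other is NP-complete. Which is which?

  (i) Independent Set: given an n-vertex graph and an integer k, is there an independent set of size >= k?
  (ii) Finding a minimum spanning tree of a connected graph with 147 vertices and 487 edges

(i) is NP-complete: complement of Clique (with k part of the input).
(ii) is P: Kruskal's / Prim's algorithms run in polynomial time.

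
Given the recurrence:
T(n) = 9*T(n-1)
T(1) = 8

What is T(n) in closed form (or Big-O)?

Each step multiplies by 9. T(n) = T(1)*9^(n-1) = 8*9^(n-1).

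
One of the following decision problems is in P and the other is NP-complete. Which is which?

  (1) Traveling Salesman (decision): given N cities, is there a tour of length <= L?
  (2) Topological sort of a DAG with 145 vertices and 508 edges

(1) is NP-complete: reduces from Hamiltonian Cycle.
(2) is P: DFS-based topological sort runs in O(V+E).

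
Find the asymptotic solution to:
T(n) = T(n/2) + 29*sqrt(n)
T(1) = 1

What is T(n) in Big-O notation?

Each level contributes sqrt(n/2^k). Geometric series with ratio 1/sqrt(2) < 1 sums to O(sqrt(n)).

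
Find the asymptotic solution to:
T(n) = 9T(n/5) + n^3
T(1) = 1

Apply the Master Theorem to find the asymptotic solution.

a=9, b=5, f(n)=n^3. log_5(9) = 1.365 < 3. Case 3: T(n) = O(n^3).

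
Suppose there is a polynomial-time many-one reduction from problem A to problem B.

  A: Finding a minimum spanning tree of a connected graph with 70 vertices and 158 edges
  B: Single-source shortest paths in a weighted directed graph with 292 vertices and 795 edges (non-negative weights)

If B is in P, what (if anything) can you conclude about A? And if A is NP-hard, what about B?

A poly-time reduction A <=_p B means any A-instance can be transformed to a B-instance in poly time.
If B is in P: compose the reduction with B's poly-time algorithm to solve A in poly time, so A is in P.
If A is NP-hard: every NP problem reduces to A, which reduces to B; composing reductions, every NP problem reduces to B, so B is NP-hard.
(Here in fact A is P and B is P.)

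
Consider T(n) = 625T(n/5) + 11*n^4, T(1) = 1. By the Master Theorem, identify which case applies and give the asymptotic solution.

a=625, b=5, f(n)=11*n^4.
log_5(625) = 4, so n^(log_b(a)) = n^4.
f(n) = Theta(n^4), so Case 2 applies.
T(n) = Theta(n^4 log n).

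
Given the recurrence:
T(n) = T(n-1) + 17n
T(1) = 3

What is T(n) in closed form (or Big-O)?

Unrolling: T(n) = 3 + 17*(2 + 3 + ... + n) = 3 + 17*(n(n+1)/2 - 1) = O(n^2).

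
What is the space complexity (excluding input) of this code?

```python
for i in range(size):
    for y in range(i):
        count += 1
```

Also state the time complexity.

Space complexity: O(1).
Only a constant amount of auxiliary storage is used; nothing grows with n.
Time complexity: O(n^2).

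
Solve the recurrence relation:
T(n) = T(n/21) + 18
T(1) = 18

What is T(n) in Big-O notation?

Each step divides n by 21 and adds 18. After log_21(n) steps, T(n) = O(log n).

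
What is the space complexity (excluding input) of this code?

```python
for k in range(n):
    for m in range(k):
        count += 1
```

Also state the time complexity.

Space complexity: O(1).
Only a constant amount of auxiliary storage is used; nothing grows with n.
Time complexity: O(n^2).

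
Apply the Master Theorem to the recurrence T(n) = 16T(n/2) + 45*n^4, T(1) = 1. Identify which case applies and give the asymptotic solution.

a=16, b=2, f(n)=45*n^4.
log_2(16) = 4, so n^(log_b(a)) = n^4.
f(n) = Theta(n^4), so Case 2 applies.
T(n) = Theta(n^4 log n).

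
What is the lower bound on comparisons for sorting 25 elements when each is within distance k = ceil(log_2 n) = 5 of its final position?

Partition the 25 positions into floor(n/k) blocks of k = 5 consecutive positions; any permutation within a block keeps every element within k of its final position, so there are at least (k!)^(n/k) distinguishable inputs. Lower bound: log_2((k!)^(n/k)) = (n/k) * log_2(k!) = Theta(n log k); with k = ceil(log_2 n), this is Omega(n log log n).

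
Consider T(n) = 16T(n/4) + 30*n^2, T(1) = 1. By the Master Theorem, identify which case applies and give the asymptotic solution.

a=16, b=4, f(n)=30*n^2.
log_4(16) = 2, so n^(log_b(a)) = n^2.
f(n) = Theta(n^2), so Case 2 applies.
T(n) = Theta(n^2 log n).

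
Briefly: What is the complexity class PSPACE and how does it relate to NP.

PSPACE is the class of problems solvable with polynomial space. NP is a subset of PSPACE (a poly-space machine can enumerate all certificates). PSPACE-complete problems include QBF (quantified Boolean formulas) and generalized games. It is unknown whether NP = PSPACE.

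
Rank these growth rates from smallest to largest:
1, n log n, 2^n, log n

Ordered by growth rate: 1 < log n < n log n < 2^n.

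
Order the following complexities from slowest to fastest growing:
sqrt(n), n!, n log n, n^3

Ordered by growth rate: sqrt(n) < n log n < n^3 < n!.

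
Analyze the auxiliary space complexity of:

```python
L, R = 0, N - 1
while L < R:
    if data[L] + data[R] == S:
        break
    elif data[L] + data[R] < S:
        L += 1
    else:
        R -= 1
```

Space complexity: O(1).
Only a constant amount of auxiliary storage is used; nothing grows with n.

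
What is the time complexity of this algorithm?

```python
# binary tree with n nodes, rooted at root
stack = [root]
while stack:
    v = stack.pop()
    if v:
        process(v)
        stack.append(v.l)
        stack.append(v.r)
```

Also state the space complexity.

Time complexity: O(n).
Space complexity: O(n).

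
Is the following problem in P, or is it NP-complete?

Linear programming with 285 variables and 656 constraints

This problem is in P: the ellipsoid and interior-point methods run in polynomial time.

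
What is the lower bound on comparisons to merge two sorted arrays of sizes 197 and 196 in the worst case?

Adversary: with |197 - 196| <= 1 the inputs can be fully interleaved so that every adjacent pair in the merged output comes from different arrays. Then each of the 392 adjacent pairs must be directly compared, or the algorithm cannot determine their relative order. Standard merge meets this bound.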